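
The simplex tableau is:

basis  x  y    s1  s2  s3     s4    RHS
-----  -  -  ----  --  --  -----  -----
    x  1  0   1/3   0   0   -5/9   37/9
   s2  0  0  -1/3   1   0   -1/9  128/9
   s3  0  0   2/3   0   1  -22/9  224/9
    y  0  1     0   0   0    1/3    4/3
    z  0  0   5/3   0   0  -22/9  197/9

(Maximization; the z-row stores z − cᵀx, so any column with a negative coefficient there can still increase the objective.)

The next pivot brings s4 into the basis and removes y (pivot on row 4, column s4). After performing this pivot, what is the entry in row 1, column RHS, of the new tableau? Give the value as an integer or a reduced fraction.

19/3

Pivot element is row 4, column s4: 1/3.
Normalize row 4: new (row 4, RHS) = (4/3)/(1/3) = 4.
row 1 ← row 1 − (-5/9)·(new row 4): 37/9 − (-5/9)·4 = 19/3.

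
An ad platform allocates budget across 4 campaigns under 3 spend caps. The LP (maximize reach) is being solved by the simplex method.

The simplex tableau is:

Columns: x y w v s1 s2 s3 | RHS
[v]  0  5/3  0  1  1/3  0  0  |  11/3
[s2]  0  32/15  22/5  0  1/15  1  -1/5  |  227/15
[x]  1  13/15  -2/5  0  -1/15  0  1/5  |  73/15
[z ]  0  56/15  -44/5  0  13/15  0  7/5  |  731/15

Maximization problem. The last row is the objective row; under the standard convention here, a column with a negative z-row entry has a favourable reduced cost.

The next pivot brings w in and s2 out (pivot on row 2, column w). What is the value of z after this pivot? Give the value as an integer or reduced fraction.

79

Minimum ratio for w: (227/15)/(22/5) = 227/66.
z changes by −(z-row coeff of w)·ratio = −(-44/5)·(227/66) = 454/15.
New z = 731/15 + (454/15) = 79.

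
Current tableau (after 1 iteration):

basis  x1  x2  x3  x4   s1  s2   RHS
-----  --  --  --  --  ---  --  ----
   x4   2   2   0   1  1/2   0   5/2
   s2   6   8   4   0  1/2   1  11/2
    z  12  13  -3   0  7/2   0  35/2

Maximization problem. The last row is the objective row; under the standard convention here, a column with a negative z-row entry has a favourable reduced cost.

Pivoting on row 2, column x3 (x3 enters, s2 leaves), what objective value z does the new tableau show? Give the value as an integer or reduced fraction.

173/8

Minimum ratio for x3: (11/2)/4 = 11/8.
z changes by −(z-row coeff of x3)·ratio = −(-3)·(11/8) = 33/8.
New z = 35/2 + (33/8) = 173/8.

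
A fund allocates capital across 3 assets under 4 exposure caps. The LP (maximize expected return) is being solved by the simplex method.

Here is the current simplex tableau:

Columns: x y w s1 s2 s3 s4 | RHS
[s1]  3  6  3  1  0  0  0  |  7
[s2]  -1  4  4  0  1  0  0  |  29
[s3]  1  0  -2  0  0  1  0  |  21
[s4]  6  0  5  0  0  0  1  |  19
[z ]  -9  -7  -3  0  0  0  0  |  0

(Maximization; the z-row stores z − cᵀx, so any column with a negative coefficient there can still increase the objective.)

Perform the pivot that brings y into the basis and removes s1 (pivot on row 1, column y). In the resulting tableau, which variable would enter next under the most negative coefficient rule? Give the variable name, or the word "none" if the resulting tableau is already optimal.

x

Pivot element 6. New z-row = old z-row − (-7)·(row 1/6).
Updated z-row coefficients: x: -11/2, y: 0, w: 1/2, s1: 7/6, s2: 0, s3: 0, s4: 0.
The most negative is -11/2 in column x, so x would enter next.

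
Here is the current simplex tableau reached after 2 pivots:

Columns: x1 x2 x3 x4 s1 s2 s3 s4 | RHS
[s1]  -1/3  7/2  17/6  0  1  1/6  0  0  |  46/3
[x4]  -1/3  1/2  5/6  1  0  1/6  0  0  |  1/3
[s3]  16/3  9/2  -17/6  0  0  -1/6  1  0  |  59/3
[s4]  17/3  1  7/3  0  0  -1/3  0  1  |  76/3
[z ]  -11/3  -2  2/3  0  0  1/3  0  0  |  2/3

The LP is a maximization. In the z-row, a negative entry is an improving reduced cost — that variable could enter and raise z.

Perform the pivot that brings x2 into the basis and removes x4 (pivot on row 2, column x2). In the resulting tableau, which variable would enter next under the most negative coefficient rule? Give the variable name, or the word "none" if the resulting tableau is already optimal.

Pivot element 1/2. New z-row = old z-row − (-2)·(row 2/(1/2)).
Updated z-row coefficients: x1: -5, x2: 0, x3: 4, x4: 4, s1: 0, s2: 1, s3: 0, s4: 0.
The most negative is -5 in column x1, so x1 would enter next.

x1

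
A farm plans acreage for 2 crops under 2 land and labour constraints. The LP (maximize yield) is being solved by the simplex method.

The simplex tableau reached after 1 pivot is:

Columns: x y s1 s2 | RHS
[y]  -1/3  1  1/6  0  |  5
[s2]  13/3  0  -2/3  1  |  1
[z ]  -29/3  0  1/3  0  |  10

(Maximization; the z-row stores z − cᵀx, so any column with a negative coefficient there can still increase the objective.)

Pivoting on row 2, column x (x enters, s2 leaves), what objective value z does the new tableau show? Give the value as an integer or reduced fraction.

159/13

Minimum ratio for x: 1/(13/3) = 3/13.
z changes by −(z-row coeff of x)·ratio = −(-29/3)·(3/13) = 29/13.
New z = 10 + (29/13) = 159/13.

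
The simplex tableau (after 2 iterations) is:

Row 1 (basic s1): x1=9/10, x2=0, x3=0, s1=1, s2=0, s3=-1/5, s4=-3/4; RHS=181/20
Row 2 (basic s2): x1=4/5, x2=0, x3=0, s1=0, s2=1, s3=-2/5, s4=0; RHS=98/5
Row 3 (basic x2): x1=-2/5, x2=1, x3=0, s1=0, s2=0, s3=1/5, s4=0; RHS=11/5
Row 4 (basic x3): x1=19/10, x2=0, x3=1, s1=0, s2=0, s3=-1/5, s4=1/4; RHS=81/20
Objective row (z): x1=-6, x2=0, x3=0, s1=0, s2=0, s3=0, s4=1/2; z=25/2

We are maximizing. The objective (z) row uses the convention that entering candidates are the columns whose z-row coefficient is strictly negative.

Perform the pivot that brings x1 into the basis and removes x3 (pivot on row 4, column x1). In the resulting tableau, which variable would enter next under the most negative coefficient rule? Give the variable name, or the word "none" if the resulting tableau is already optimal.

Pivot element 19/10. New z-row = old z-row − (-6)·(row 4/(19/10)).
Updated z-row coefficients: x1: 0, x2: 0, x3: 60/19, s1: 0, s2: 0, s3: -12/19, s4: 49/38.
The most negative is -12/19 in column s3, so s3 would enter next.

s3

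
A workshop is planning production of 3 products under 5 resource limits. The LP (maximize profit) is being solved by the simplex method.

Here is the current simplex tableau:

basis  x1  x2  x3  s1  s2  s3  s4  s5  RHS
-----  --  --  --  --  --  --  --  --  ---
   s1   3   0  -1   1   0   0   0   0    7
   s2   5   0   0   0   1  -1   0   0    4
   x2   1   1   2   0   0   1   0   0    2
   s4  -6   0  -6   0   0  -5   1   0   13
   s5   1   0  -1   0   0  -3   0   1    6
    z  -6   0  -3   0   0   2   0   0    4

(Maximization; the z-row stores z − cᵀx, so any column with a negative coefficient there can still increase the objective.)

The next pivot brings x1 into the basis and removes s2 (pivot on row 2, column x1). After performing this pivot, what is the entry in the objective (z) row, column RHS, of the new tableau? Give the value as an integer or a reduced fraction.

44/5

Pivot element is row 2, column x1: 5.
Normalize row 2: new (row 2, RHS) = 4/5 = 4/5.
z-row ← z-row − (-6)·(new row 2): 4 − (-6)·(4/5) = 44/5.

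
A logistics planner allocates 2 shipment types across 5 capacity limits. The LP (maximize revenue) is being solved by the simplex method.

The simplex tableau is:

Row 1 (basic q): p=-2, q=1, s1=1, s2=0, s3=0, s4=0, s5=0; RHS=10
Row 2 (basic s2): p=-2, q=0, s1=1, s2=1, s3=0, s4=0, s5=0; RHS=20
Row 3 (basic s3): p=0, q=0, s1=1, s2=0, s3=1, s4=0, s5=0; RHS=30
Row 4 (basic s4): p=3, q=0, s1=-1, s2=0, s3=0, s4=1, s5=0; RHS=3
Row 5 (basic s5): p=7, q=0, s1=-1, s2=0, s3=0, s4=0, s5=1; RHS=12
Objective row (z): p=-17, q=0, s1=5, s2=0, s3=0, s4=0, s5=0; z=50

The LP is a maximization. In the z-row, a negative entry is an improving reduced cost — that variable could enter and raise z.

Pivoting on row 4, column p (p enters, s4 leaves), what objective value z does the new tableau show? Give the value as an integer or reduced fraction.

67

Minimum ratio for p: 3/3 = 1.
z changes by −(z-row coeff of p)·ratio = −(-17)·1 = 17.
New z = 50 + 17 = 67.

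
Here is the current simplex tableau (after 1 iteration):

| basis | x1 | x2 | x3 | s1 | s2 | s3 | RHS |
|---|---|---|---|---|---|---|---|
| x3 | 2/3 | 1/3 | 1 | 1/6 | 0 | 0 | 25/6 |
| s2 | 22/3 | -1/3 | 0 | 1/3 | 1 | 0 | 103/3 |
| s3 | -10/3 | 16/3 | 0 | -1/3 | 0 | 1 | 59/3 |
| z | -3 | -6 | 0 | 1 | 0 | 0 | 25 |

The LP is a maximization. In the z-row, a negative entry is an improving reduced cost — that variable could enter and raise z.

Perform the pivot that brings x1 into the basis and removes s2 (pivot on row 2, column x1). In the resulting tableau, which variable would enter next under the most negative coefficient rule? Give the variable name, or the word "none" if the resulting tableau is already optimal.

x2

Pivot element 22/3. New z-row = old z-row − (-3)·(row 2/(22/3)).
Updated z-row coefficients: x1: 0, x2: -135/22, x3: 0, s1: 25/22, s2: 9/22, s3: 0.
The most negative is -135/22 in column x2, so x2 would enter next.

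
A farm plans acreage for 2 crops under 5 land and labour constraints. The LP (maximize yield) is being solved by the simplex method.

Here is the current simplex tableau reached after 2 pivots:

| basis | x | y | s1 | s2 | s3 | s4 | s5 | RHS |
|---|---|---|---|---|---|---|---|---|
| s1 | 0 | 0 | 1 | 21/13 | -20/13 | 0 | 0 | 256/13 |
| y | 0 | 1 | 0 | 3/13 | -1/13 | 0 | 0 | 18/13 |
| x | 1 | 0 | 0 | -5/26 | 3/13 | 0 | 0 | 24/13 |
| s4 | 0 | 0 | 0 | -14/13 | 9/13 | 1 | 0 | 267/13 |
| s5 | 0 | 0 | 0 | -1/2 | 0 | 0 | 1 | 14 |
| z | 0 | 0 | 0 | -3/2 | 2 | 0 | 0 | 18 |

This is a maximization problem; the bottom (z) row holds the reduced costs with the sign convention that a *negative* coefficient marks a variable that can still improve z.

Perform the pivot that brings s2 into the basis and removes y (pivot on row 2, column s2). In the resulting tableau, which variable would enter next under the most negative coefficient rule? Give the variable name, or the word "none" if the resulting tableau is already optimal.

none

Pivot element 3/13. New z-row = old z-row − (-3/2)·(row 2/(3/13)).
Updated z-row coefficients: x: 0, y: 13/2, s1: 0, s2: 0, s3: 3/2, s4: 0, s5: 0.
No coefficient is strictly negative; the tableau after this pivot is optimal.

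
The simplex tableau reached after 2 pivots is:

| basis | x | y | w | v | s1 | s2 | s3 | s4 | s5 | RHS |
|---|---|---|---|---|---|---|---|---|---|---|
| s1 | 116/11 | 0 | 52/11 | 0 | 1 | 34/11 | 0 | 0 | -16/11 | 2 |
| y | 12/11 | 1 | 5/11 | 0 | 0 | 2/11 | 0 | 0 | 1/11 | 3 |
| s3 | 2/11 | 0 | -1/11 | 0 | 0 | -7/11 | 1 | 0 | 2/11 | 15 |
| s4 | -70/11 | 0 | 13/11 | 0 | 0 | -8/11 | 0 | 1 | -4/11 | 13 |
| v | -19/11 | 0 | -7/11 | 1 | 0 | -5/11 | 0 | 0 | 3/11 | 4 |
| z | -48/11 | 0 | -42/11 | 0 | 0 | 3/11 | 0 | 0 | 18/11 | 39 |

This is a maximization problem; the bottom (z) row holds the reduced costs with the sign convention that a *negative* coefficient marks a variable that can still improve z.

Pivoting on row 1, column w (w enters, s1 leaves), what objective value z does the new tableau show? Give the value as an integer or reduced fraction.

Minimum ratio for w: 2/(52/11) = 11/26.
z changes by −(z-row coeff of w)·ratio = −(-42/11)·(11/26) = 21/13.
New z = 39 + (21/13) = 528/13.

528/13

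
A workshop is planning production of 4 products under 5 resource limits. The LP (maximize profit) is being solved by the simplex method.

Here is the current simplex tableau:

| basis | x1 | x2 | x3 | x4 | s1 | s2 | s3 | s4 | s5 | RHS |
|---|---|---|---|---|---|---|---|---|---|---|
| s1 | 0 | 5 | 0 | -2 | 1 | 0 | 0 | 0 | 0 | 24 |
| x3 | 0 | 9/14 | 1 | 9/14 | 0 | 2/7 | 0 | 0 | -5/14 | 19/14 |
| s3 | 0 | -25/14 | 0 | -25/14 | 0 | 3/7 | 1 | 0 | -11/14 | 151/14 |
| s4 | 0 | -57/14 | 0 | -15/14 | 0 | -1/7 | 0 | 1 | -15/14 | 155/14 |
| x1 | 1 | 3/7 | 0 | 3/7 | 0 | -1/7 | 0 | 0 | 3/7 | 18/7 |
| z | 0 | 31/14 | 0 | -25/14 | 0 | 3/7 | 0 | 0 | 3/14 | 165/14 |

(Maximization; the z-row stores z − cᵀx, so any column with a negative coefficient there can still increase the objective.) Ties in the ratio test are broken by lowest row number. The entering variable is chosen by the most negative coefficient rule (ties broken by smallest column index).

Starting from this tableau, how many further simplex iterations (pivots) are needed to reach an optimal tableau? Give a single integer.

pivot: x4 in, x3 out → z = 140/9
pivot: s5 in, x1 out → z = 35/2
No improving column remains; optimal.

2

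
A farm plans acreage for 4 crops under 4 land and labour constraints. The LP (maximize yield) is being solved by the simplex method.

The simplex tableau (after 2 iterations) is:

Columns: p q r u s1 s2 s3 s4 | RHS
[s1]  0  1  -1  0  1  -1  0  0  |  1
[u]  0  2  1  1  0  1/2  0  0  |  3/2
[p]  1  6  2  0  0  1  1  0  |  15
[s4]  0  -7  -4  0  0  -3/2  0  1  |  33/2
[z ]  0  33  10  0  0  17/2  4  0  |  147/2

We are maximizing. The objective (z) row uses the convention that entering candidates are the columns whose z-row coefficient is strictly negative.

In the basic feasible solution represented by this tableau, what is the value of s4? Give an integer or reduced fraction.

s4 is basic (row 4); its value is the RHS of that row: 33/2.

33/2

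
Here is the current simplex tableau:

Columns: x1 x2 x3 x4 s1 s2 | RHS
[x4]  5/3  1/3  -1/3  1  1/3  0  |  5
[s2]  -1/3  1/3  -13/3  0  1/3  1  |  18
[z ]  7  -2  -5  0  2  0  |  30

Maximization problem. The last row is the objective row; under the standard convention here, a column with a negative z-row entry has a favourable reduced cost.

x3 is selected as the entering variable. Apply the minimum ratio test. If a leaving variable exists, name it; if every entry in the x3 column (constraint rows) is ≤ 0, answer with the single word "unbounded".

x3-column entries: row 1: -1/3, row 2: -13/3. All ≤ 0, so x3 can increase without bound; the LP is unbounded in this direction.

unbounded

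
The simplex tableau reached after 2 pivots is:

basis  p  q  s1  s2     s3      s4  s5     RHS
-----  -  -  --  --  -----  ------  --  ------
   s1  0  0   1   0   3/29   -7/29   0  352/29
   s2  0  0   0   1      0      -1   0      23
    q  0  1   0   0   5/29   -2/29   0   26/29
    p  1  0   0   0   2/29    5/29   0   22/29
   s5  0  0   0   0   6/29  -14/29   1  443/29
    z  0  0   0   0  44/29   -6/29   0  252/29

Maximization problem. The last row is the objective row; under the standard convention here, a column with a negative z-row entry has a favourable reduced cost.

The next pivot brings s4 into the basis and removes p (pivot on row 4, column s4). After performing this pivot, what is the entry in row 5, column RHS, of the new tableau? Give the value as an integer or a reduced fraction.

Pivot element is row 4, column s4: 5/29.
Normalize row 4: new (row 4, RHS) = (22/29)/(5/29) = 22/5.
row 5 ← row 5 − (-14/29)·(new row 4): 443/29 − (-14/29)·(22/5) = 87/5.

87/5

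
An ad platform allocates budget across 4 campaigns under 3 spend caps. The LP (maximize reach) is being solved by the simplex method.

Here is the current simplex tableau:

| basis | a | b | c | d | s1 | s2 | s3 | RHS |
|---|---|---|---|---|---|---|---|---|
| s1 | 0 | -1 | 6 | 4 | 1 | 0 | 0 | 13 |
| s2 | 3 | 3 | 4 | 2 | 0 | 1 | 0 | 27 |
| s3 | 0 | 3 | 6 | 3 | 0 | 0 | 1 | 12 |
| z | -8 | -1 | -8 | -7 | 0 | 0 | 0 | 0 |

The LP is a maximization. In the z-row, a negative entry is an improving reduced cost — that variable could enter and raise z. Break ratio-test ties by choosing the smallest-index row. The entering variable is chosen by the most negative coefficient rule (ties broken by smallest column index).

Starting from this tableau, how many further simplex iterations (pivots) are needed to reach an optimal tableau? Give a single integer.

pivot: a in, s2 out → z = 72
pivot: d in, s1 out → z = 929/12
No improving column remains; optimal.

2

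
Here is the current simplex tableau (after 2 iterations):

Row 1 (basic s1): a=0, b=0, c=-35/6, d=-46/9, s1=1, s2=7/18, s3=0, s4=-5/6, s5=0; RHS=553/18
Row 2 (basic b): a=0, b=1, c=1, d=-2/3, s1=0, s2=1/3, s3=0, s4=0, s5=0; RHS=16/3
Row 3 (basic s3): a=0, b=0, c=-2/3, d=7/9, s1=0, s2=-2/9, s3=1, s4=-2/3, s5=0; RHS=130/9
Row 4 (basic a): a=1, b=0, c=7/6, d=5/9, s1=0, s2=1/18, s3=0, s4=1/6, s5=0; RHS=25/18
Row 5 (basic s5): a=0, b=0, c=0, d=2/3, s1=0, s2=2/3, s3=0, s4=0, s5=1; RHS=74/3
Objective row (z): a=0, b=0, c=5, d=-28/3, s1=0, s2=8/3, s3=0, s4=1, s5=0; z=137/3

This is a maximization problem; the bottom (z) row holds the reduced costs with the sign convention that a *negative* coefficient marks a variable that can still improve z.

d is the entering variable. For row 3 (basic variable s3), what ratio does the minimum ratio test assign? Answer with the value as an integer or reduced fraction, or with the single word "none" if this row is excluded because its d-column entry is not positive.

130/7

Ratio = RHS / (d entry) = (130/9) / (7/9) = 130/7.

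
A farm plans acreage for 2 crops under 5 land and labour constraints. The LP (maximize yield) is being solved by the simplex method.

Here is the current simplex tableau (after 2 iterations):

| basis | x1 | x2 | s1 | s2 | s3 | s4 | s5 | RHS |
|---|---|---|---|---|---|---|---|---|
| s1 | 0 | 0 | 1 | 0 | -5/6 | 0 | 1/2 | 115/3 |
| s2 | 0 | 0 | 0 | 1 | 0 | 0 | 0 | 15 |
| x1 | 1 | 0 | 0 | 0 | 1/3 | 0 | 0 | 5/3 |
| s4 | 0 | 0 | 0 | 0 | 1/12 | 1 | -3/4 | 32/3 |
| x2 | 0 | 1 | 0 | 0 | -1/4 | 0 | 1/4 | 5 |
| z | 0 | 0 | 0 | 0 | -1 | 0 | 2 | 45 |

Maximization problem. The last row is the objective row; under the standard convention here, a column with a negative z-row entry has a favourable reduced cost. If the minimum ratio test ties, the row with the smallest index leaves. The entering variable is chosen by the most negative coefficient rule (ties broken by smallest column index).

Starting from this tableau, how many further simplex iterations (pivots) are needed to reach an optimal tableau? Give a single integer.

pivot: s3 in, x1 out → z = 50
No improving column remains; optimal.

1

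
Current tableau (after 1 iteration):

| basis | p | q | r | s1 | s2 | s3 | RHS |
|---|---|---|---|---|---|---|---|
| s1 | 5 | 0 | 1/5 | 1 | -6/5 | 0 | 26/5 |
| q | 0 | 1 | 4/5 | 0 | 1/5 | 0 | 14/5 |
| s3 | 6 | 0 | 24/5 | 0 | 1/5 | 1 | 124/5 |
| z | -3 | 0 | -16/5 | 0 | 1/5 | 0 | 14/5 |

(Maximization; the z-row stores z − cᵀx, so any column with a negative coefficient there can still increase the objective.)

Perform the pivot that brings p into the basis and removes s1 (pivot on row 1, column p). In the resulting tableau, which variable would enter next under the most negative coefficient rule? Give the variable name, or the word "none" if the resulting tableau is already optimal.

r

Pivot element 5. New z-row = old z-row − (-3)·(row 1/5).
Updated z-row coefficients: p: 0, q: 0, r: -77/25, s1: 3/5, s2: -13/25, s3: 0.
The most negative is -77/25 in column r, so r would enter next.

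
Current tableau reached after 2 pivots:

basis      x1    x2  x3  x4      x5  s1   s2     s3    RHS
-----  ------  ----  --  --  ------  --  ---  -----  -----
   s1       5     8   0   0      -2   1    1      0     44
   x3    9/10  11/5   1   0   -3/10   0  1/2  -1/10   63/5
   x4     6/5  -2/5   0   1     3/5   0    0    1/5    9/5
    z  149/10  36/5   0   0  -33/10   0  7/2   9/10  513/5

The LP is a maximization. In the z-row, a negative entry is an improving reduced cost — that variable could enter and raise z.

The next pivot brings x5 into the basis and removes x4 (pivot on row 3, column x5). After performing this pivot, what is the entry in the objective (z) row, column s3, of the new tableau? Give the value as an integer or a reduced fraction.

Pivot element is row 3, column x5: 3/5.
Normalize row 3: new (row 3, s3) = (1/5)/(3/5) = 1/3.
z-row ← z-row − (-33/10)·(new row 3): 9/10 − (-33/10)·(1/3) = 2.

2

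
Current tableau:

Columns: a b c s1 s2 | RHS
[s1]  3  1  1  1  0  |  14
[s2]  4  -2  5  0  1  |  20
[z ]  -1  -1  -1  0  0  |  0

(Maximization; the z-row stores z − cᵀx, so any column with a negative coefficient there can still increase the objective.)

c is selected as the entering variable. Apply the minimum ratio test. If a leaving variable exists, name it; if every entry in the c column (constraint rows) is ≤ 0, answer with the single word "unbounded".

Ratios: row 1 (s1): 14/1 = 14; row 2 (s2): 20/5 = 4.
Minimum ratio is in the s2 row, so s2 leaves.

s2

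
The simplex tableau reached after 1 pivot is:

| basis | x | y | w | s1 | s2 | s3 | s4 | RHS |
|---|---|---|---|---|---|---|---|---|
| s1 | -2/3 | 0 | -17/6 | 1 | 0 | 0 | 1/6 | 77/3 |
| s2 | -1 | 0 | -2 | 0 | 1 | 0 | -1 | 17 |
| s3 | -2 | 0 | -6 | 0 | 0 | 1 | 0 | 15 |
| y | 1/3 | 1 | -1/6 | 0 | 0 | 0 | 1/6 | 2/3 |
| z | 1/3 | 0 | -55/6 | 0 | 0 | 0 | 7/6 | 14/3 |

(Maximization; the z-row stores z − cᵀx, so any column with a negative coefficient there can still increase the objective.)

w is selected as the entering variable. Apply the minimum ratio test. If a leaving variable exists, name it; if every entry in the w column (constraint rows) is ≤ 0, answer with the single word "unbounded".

w-column entries: row 1: -17/6, row 2: -2, row 3: -6, row 4: -1/6. All ≤ 0, so w can increase without bound; the LP is unbounded in this direction.

unbounded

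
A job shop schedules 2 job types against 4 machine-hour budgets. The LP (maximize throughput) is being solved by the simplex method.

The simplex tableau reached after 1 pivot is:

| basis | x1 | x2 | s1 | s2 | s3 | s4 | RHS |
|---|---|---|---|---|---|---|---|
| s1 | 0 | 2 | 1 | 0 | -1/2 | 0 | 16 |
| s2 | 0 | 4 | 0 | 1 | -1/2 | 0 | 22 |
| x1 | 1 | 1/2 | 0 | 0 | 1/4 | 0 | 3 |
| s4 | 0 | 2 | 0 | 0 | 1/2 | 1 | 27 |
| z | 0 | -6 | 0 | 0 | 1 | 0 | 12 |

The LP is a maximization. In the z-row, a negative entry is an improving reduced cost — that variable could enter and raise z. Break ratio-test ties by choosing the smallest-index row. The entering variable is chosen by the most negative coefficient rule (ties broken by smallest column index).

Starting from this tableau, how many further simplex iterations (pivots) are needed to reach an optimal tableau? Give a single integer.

1

pivot: x2 in, s2 out → z = 45
No improving column remains; optimal.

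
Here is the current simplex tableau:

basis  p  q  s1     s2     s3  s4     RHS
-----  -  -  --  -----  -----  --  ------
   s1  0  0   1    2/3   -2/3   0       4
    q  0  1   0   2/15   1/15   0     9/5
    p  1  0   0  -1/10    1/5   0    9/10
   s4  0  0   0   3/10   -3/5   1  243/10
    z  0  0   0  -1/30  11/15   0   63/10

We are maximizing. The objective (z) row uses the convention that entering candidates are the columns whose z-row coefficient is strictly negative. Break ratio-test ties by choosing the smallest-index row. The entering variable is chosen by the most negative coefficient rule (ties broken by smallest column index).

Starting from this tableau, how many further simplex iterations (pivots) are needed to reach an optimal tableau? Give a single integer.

pivot: s2 in, s1 out → z = 13/2
No improving column remains; optimal.

1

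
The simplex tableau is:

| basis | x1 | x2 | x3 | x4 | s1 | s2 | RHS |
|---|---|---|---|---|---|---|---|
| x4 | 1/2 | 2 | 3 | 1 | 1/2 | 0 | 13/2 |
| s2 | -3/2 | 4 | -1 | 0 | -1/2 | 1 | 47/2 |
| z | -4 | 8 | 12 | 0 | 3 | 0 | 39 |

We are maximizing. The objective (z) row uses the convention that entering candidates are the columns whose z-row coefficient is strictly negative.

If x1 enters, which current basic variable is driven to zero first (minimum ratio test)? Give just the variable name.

x4

Ratios: row 1 (x4): (13/2)/(1/2) = 13; row 2 (s2): entry -3/2 ≤ 0, skip.
Minimum ratio 13 is in the x4 row, so x4 leaves.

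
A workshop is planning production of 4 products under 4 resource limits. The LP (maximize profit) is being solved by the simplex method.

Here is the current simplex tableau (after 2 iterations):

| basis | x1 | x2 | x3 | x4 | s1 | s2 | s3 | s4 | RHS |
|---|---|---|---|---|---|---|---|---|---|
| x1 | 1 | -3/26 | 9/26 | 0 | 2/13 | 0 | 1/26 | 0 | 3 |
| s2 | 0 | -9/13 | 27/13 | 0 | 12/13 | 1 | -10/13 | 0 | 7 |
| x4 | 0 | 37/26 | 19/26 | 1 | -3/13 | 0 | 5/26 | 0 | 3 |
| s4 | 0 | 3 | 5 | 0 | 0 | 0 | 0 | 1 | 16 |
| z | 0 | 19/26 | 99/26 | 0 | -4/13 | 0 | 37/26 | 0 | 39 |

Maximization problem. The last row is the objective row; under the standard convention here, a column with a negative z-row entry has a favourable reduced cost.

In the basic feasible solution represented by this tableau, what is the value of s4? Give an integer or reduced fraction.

16

s4 is basic (row 4); its value is the RHS of that row: 16.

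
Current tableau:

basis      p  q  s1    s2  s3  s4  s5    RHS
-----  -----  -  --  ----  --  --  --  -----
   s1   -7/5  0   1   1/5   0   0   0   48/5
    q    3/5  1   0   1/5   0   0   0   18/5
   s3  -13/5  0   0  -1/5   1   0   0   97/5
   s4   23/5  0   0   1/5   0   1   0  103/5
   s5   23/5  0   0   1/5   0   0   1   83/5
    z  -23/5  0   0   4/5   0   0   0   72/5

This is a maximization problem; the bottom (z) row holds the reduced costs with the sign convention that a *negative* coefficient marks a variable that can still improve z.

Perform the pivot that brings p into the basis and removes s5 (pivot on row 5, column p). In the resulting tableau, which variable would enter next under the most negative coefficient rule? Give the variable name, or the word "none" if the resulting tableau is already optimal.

Pivot element 23/5. New z-row = old z-row − (-23/5)·(row 5/(23/5)).
Updated z-row coefficients: p: 0, q: 0, s1: 0, s2: 1, s3: 0, s4: 0, s5: 1.
No coefficient is strictly negative; the tableau after this pivot is optimal.

none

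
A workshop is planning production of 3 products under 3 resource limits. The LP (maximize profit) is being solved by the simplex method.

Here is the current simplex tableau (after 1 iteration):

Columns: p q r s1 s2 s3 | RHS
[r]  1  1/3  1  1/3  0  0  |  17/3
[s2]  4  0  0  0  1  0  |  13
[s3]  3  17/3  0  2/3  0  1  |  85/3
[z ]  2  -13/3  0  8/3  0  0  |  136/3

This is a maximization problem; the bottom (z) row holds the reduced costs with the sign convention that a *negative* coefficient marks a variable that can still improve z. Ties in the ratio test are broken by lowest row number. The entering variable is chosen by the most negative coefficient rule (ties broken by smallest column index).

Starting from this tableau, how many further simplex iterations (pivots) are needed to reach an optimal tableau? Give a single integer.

pivot: q in, s3 out → z = 67
No improving column remains; optimal.

1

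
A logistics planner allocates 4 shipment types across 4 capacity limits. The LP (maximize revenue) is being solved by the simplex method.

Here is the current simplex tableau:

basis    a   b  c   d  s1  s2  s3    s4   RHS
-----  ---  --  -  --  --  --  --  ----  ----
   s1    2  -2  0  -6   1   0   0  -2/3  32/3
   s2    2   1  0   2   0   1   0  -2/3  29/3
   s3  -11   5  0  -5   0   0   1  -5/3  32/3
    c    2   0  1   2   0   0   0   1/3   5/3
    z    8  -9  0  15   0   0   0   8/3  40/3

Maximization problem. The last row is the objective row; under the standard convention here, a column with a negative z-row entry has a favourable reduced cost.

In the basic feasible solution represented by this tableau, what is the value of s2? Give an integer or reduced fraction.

29/3

s2 is basic (row 2); its value is the RHS of that row: 29/3.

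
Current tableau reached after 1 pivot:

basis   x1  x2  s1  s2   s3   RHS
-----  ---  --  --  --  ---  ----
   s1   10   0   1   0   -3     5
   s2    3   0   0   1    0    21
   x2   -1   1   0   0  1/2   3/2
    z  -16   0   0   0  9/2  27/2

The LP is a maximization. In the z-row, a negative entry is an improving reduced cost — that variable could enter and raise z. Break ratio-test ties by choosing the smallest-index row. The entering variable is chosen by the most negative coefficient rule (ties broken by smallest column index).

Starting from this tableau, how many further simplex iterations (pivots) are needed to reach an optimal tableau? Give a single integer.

pivot: x1 in, s1 out → z = 43/2
pivot: s3 in, x2 out → z = 49/2
No improving column remains; optimal.

2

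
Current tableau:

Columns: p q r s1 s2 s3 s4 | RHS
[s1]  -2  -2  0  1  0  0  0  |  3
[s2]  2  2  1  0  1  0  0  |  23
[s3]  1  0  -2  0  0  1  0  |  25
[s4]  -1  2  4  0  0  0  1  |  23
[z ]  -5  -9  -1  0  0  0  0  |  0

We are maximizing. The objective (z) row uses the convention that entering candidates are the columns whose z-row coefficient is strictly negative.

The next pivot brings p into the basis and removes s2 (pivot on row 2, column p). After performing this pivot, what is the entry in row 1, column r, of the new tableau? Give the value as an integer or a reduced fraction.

1

Pivot element is row 2, column p: 2.
Normalize row 2: new (row 2, r) = 1/2 = 1/2.
row 1 ← row 1 − (-2)·(new row 2): 0 − (-2)·(1/2) = 1.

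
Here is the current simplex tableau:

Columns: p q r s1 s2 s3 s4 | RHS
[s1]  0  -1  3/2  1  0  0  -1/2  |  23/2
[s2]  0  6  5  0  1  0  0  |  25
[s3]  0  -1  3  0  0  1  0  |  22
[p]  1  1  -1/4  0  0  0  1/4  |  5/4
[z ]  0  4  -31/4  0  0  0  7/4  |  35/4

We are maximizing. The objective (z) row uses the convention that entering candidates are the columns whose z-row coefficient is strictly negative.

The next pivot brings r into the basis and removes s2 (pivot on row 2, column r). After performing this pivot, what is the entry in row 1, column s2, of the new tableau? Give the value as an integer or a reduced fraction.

Pivot element is row 2, column r: 5.
Normalize row 2: new (row 2, s2) = 1/5 = 1/5.
row 1 ← row 1 − (3/2)·(new row 2): 0 − (3/2)·(1/5) = -3/10.

-3/10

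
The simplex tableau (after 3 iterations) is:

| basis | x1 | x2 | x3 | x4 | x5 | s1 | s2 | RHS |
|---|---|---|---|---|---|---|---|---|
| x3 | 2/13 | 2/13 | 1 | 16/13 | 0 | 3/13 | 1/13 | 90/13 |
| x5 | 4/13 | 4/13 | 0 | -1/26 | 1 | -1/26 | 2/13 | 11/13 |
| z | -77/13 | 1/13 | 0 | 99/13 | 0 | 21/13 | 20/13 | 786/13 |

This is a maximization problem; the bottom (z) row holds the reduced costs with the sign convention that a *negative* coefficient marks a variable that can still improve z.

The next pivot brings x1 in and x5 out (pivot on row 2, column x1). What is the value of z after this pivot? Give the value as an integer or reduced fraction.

Minimum ratio for x1: (11/13)/(4/13) = 11/4.
z changes by −(z-row coeff of x1)·ratio = −(-77/13)·(11/4) = 847/52.
New z = 786/13 + (847/52) = 307/4.

307/4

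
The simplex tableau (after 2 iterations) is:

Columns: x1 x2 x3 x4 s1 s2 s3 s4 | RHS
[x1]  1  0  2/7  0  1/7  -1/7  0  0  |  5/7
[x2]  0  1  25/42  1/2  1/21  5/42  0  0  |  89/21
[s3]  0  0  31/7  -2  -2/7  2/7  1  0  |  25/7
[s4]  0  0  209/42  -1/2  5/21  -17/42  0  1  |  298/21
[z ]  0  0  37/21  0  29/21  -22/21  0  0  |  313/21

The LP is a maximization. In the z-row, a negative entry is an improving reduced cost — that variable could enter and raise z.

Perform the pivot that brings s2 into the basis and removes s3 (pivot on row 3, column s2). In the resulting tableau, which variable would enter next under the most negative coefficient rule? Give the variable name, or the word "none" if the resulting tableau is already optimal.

x4

Pivot element 2/7. New z-row = old z-row − (-22/21)·(row 3/(2/7)).
Updated z-row coefficients: x1: 0, x2: 0, x3: 18, x4: -22/3, s1: 1/3, s2: 0, s3: 11/3, s4: 0.
The most negative is -22/3 in column x4, so x4 would enter next.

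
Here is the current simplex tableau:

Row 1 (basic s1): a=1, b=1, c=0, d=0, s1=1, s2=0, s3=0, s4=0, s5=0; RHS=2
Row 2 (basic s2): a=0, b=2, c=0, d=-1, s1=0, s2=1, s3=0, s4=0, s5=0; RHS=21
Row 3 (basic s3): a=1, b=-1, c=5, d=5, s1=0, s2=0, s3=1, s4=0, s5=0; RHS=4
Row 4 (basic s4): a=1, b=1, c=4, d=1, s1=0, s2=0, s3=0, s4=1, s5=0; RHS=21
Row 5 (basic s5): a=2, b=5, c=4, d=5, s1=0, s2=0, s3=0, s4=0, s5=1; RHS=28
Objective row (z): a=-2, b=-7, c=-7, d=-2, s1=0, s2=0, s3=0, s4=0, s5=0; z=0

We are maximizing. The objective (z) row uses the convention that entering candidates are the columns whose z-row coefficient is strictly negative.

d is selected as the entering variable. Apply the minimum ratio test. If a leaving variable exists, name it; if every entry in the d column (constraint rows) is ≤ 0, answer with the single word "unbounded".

Ratios: row 1 (s1): entry 0 ≤ 0, skip; row 2 (s2): entry -1 ≤ 0, skip; row 3 (s3): 4/5 = 4/5; row 4 (s4): 21/1 = 21; row 5 (s5): 28/5 = 28/5.
Minimum ratio is in the s3 row, so s3 leaves.

s3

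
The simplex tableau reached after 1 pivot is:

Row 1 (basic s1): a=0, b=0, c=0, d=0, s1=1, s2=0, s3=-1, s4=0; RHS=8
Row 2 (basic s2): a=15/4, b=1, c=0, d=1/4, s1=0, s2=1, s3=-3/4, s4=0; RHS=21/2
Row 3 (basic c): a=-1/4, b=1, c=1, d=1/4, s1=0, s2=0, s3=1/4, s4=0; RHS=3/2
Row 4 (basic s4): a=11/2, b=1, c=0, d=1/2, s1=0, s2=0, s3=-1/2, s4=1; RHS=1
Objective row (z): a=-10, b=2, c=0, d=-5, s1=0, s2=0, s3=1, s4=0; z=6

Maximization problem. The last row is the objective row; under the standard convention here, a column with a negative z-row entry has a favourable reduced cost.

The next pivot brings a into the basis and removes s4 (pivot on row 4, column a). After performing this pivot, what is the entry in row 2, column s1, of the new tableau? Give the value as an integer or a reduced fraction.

0

Pivot element is row 4, column a: 11/2.
Normalize row 4: new (row 4, s1) = 0/(11/2) = 0.
row 2 ← row 2 − (15/4)·(new row 4): 0 − (15/4)·0 = 0.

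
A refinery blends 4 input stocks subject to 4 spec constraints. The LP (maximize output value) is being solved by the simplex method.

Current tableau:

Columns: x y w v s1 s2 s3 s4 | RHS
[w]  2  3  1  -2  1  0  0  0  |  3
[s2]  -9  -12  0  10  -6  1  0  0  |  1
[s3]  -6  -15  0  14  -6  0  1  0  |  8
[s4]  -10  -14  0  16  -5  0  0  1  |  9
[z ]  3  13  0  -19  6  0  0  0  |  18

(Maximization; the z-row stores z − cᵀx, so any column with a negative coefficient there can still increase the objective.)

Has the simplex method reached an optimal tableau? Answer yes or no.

no

Column v has objective-row coefficient -19, which is negative; an improving pivot exists, so not yet optimal.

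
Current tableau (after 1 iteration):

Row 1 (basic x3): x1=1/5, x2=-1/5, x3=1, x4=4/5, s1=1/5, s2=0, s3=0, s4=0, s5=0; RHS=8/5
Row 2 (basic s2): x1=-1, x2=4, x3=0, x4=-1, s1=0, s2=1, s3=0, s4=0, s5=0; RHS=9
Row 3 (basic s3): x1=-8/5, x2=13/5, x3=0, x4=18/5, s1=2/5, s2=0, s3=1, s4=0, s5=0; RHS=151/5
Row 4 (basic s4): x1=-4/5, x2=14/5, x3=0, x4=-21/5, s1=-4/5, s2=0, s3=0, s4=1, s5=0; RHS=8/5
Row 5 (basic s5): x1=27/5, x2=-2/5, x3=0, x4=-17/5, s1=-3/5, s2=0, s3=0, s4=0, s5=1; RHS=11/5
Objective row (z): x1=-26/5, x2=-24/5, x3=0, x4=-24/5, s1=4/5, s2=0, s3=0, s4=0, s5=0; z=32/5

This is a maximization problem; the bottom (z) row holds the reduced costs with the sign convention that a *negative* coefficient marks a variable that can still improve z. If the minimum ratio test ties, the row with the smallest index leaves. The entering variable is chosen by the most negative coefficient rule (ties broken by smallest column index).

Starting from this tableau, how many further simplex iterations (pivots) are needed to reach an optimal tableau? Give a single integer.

pivot: x1 in, s5 out → z = 230/27
pivot: x4 in, x3 out → z = 544/25
pivot: x2 in, s2 out → z = 2006/45
No improving column remains; optimal.

3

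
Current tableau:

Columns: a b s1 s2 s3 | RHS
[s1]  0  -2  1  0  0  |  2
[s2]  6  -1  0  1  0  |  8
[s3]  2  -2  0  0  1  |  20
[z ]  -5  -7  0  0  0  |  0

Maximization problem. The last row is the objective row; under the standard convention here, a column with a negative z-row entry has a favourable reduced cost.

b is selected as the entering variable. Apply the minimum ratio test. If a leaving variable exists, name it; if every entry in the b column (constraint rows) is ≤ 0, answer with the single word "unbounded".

b-column entries: row 1: -2, row 2: -1, row 3: -2. All ≤ 0, so b can increase without bound; the LP is unbounded in this direction.

unbounded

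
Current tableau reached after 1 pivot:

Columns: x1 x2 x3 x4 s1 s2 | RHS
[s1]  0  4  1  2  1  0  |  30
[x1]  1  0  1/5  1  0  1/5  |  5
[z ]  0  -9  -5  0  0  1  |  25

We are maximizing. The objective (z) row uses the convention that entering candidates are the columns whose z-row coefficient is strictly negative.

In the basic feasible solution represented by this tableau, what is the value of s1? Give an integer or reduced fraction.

s1 is basic (row 1); its value is the RHS of that row: 30.

30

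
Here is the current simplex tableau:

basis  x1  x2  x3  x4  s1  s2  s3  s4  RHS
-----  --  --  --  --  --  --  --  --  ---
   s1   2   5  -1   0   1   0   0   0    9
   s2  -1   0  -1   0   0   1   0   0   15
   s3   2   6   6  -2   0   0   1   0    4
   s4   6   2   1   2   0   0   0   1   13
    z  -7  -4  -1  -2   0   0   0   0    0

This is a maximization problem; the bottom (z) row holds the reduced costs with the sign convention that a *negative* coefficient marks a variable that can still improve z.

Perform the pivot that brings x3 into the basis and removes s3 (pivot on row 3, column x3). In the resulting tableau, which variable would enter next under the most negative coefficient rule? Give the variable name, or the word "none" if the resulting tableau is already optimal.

x1

Pivot element 6. New z-row = old z-row − (-1)·(row 3/6).
Updated z-row coefficients: x1: -20/3, x2: -3, x3: 0, x4: -7/3, s1: 0, s2: 0, s3: 1/6, s4: 0.
The most negative is -20/3 in column x1, so x1 would enter next.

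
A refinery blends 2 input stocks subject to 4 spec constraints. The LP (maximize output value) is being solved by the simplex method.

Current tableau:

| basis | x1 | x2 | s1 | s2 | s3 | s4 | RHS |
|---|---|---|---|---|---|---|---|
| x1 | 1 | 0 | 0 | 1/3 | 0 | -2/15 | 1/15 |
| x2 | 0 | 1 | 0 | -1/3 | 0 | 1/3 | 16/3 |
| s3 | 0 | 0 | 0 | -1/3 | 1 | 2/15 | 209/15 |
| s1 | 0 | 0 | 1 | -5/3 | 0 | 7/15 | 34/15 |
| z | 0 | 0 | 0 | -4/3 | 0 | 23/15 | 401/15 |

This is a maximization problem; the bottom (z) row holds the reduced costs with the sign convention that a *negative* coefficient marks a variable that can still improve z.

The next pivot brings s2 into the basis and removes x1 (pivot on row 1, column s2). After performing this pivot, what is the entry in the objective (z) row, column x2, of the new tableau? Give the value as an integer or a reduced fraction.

Pivot element is row 1, column s2: 1/3.
Normalize row 1: new (row 1, x2) = 0/(1/3) = 0.
z-row ← z-row − (-4/3)·(new row 1): 0 − (-4/3)·0 = 0.

0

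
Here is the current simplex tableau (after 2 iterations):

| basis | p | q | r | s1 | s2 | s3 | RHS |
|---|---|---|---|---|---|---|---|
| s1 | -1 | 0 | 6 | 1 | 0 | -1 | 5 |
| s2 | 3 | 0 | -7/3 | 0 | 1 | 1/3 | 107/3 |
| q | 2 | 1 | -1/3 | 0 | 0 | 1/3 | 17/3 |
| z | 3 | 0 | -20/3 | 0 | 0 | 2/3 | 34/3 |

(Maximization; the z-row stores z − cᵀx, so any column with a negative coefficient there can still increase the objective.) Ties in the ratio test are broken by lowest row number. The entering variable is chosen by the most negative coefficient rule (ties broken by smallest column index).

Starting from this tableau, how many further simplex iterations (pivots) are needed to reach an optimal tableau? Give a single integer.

2

pivot: r in, s1 out → z = 152/9
pivot: s3 in, q out → z = 132/5
No improving column remains; optimal.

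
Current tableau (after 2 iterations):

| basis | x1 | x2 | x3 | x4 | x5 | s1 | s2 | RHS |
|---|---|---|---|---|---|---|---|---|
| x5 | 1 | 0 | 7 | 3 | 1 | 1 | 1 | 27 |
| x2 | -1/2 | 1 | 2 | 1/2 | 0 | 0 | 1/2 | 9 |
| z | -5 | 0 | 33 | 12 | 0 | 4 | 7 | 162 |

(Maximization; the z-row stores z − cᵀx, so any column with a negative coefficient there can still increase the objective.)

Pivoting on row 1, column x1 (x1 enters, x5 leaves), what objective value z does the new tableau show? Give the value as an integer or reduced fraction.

Minimum ratio for x1: 27/1 = 27.
z changes by −(z-row coeff of x1)·ratio = −(-5)·27 = 135.
New z = 162 + 135 = 297.

297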